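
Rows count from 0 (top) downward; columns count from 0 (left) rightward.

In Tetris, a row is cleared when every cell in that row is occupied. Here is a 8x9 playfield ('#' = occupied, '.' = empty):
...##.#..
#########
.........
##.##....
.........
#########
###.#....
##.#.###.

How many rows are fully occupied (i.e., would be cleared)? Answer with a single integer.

Check each row:
  row 0: 6 empty cells -> not full
  row 1: 0 empty cells -> FULL (clear)
  row 2: 9 empty cells -> not full
  row 3: 5 empty cells -> not full
  row 4: 9 empty cells -> not full
  row 5: 0 empty cells -> FULL (clear)
  row 6: 5 empty cells -> not full
  row 7: 3 empty cells -> not full
Total rows cleared: 2

Answer: 2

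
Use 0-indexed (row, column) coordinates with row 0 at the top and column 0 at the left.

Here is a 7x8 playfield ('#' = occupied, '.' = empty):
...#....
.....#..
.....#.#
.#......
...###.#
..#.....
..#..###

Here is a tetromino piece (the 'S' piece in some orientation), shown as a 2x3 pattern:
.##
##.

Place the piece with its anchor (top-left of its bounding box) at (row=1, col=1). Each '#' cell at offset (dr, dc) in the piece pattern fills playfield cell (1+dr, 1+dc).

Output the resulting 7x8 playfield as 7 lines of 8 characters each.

Fill (1+0,1+1) = (1,2)
Fill (1+0,1+2) = (1,3)
Fill (1+1,1+0) = (2,1)
Fill (1+1,1+1) = (2,2)

Answer: ...#....
..##.#..
.##..#.#
.#......
...###.#
..#.....
..#..###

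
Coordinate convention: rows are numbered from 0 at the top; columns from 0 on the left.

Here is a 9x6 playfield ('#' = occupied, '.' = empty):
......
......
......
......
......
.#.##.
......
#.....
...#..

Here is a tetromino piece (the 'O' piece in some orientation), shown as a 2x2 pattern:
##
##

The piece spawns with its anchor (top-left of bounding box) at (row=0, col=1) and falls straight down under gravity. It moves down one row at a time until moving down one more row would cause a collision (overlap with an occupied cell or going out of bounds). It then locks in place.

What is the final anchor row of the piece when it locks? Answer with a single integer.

Spawn at (row=0, col=1). Try each row:
  row 0: fits
  row 1: fits
  row 2: fits
  row 3: fits
  row 4: blocked -> lock at row 3

Answer: 3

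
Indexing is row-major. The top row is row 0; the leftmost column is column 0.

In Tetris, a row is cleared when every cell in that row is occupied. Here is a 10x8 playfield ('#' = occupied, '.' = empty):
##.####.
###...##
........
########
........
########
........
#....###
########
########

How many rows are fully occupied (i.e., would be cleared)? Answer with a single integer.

Check each row:
  row 0: 2 empty cells -> not full
  row 1: 3 empty cells -> not full
  row 2: 8 empty cells -> not full
  row 3: 0 empty cells -> FULL (clear)
  row 4: 8 empty cells -> not full
  row 5: 0 empty cells -> FULL (clear)
  row 6: 8 empty cells -> not full
  row 7: 4 empty cells -> not full
  row 8: 0 empty cells -> FULL (clear)
  row 9: 0 empty cells -> FULL (clear)
Total rows cleared: 4

Answer: 4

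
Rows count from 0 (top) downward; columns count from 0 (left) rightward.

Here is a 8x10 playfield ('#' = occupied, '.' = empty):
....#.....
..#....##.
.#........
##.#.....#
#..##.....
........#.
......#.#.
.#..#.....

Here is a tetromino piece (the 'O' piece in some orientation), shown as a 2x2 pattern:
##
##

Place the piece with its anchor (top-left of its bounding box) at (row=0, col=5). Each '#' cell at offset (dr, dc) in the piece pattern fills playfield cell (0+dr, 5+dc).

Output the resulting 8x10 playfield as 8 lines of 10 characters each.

Fill (0+0,5+0) = (0,5)
Fill (0+0,5+1) = (0,6)
Fill (0+1,5+0) = (1,5)
Fill (0+1,5+1) = (1,6)

Answer: ....###...
..#..####.
.#........
##.#.....#
#..##.....
........#.
......#.#.
.#..#.....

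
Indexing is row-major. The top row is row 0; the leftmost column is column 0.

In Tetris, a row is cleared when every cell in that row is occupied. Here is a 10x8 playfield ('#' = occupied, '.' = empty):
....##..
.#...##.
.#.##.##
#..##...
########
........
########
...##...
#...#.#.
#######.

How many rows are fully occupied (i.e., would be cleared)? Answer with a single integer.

Check each row:
  row 0: 6 empty cells -> not full
  row 1: 5 empty cells -> not full
  row 2: 3 empty cells -> not full
  row 3: 5 empty cells -> not full
  row 4: 0 empty cells -> FULL (clear)
  row 5: 8 empty cells -> not full
  row 6: 0 empty cells -> FULL (clear)
  row 7: 6 empty cells -> not full
  row 8: 5 empty cells -> not full
  row 9: 1 empty cell -> not full
Total rows cleared: 2

Answer: 2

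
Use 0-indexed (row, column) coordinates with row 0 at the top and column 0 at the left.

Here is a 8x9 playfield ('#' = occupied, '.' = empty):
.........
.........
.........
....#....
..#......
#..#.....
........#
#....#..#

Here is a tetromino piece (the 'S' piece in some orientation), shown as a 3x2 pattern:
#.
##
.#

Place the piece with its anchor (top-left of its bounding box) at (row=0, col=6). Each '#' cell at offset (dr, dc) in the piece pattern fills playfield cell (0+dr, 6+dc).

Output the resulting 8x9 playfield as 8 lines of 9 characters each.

Fill (0+0,6+0) = (0,6)
Fill (0+1,6+0) = (1,6)
Fill (0+1,6+1) = (1,7)
Fill (0+2,6+1) = (2,7)

Answer: ......#..
......##.
.......#.
....#....
..#......
#..#.....
........#
#....#..#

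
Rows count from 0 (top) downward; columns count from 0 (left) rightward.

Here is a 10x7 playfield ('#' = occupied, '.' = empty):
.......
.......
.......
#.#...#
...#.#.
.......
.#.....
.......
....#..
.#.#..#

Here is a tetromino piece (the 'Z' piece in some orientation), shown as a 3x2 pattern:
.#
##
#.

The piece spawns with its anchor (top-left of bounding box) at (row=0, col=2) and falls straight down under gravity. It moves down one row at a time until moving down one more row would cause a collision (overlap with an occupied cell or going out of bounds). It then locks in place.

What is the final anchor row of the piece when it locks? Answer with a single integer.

Answer: 0

Derivation:
Spawn at (row=0, col=2). Try each row:
  row 0: fits
  row 1: blocked -> lock at row 0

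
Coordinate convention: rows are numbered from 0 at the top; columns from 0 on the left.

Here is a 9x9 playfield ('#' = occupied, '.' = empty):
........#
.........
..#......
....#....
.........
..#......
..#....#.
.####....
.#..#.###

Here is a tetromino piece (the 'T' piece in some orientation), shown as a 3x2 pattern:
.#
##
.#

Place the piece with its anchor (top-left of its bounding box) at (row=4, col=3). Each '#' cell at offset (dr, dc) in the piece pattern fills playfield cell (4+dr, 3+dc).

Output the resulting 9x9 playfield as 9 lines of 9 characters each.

Fill (4+0,3+1) = (4,4)
Fill (4+1,3+0) = (5,3)
Fill (4+1,3+1) = (5,4)
Fill (4+2,3+1) = (6,4)

Answer: ........#
.........
..#......
....#....
....#....
..###....
..#.#..#.
.####....
.#..#.###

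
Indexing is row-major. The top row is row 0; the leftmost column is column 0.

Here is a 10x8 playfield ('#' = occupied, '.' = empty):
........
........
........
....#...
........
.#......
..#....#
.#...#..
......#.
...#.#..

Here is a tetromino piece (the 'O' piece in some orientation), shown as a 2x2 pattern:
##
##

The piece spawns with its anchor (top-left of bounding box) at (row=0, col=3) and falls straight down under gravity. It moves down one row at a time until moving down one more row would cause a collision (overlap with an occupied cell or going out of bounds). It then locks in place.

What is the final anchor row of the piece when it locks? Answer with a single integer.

Answer: 1

Derivation:
Spawn at (row=0, col=3). Try each row:
  row 0: fits
  row 1: fits
  row 2: blocked -> lock at row 1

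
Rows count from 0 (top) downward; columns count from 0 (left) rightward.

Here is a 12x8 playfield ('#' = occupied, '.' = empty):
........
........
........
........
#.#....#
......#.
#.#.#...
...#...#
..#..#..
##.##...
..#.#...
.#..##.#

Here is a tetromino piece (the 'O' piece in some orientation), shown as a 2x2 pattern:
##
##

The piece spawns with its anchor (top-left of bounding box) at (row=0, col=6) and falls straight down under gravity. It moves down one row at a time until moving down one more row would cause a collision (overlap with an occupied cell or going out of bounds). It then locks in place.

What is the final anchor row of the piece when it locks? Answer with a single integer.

Spawn at (row=0, col=6). Try each row:
  row 0: fits
  row 1: fits
  row 2: fits
  row 3: blocked -> lock at row 2

Answer: 2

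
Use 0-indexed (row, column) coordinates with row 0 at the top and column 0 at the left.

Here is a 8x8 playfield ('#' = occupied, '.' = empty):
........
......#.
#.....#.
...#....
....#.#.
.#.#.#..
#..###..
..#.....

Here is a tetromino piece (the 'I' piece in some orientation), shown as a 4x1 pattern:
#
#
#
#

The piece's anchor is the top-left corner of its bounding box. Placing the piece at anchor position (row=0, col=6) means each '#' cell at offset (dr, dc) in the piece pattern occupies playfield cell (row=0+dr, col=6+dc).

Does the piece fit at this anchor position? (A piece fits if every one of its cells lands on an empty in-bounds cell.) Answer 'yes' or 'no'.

Check each piece cell at anchor (0, 6):
  offset (0,0) -> (0,6): empty -> OK
  offset (1,0) -> (1,6): occupied ('#') -> FAIL
  offset (2,0) -> (2,6): occupied ('#') -> FAIL
  offset (3,0) -> (3,6): empty -> OK
All cells valid: no

Answer: no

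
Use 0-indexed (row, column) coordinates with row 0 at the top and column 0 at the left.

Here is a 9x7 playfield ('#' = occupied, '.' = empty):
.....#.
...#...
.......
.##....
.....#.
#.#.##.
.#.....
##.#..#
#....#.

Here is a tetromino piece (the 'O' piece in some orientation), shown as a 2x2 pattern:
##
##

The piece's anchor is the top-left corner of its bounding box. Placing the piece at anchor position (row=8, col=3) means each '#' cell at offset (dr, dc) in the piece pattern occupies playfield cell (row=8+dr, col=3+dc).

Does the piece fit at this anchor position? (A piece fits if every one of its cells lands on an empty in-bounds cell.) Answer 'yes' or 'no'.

Check each piece cell at anchor (8, 3):
  offset (0,0) -> (8,3): empty -> OK
  offset (0,1) -> (8,4): empty -> OK
  offset (1,0) -> (9,3): out of bounds -> FAIL
  offset (1,1) -> (9,4): out of bounds -> FAIL
All cells valid: no

Answer: no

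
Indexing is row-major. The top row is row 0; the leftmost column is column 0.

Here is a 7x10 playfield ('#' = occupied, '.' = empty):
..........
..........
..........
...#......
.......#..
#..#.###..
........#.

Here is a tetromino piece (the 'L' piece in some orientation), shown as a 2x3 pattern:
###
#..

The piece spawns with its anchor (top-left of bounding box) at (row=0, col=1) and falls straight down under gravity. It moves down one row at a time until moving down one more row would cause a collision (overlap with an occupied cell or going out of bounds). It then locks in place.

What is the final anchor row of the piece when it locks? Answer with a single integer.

Spawn at (row=0, col=1). Try each row:
  row 0: fits
  row 1: fits
  row 2: fits
  row 3: blocked -> lock at row 2

Answer: 2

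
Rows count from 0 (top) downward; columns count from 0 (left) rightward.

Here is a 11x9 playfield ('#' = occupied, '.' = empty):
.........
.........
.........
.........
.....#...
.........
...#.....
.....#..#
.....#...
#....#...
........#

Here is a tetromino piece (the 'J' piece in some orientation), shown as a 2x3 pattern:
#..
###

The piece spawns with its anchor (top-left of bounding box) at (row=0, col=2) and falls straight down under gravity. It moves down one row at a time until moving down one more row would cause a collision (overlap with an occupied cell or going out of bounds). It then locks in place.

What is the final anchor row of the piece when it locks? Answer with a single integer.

Spawn at (row=0, col=2). Try each row:
  row 0: fits
  row 1: fits
  row 2: fits
  row 3: fits
  row 4: fits
  row 5: blocked -> lock at row 4

Answer: 4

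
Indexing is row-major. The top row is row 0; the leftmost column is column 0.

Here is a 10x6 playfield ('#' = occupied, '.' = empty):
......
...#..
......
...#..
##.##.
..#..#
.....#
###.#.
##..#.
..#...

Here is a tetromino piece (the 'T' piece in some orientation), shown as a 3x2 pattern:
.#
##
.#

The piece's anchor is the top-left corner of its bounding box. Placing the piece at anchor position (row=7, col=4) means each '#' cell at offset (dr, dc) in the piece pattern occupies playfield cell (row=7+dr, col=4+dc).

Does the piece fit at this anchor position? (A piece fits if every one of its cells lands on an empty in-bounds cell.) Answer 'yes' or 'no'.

Check each piece cell at anchor (7, 4):
  offset (0,1) -> (7,5): empty -> OK
  offset (1,0) -> (8,4): occupied ('#') -> FAIL
  offset (1,1) -> (8,5): empty -> OK
  offset (2,1) -> (9,5): empty -> OK
All cells valid: no

Answer: no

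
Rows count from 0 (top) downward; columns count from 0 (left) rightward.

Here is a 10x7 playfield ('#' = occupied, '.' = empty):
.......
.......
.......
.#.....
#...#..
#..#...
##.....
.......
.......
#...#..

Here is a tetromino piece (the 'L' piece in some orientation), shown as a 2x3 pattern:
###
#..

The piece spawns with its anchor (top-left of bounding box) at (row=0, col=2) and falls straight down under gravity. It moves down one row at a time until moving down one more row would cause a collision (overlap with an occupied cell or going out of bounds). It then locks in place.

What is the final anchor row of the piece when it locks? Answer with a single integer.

Answer: 3

Derivation:
Spawn at (row=0, col=2). Try each row:
  row 0: fits
  row 1: fits
  row 2: fits
  row 3: fits
  row 4: blocked -> lock at row 3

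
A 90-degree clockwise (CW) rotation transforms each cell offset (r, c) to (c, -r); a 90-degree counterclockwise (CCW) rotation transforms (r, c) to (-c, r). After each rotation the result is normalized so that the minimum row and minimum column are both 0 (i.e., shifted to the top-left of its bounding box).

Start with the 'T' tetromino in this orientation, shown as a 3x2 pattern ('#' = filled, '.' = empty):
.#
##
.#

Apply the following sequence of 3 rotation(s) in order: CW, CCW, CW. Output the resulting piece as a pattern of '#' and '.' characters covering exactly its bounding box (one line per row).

Start:
.#
##
.#
After rotation 1 (CW):
.#.
###
After rotation 2 (CCW):
.#
##
.#
After rotation 3 (CW):
.#.
###

Answer: .#.
###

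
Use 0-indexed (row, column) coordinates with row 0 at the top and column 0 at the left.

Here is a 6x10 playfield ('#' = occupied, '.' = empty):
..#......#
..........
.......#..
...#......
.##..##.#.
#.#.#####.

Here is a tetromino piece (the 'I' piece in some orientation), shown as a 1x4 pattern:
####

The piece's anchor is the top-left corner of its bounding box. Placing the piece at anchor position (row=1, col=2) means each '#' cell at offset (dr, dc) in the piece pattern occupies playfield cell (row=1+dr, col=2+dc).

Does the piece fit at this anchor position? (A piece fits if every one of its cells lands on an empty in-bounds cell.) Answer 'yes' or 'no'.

Answer: yes

Derivation:
Check each piece cell at anchor (1, 2):
  offset (0,0) -> (1,2): empty -> OK
  offset (0,1) -> (1,3): empty -> OK
  offset (0,2) -> (1,4): empty -> OK
  offset (0,3) -> (1,5): empty -> OK
All cells valid: yes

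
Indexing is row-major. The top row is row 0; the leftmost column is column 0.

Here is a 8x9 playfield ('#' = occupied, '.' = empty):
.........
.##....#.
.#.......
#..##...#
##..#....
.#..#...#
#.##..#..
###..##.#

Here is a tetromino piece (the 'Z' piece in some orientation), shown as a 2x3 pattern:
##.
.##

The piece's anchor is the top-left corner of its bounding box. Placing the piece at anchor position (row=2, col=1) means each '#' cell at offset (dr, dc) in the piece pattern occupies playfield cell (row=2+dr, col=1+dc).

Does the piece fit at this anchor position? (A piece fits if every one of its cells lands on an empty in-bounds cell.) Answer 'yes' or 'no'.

Check each piece cell at anchor (2, 1):
  offset (0,0) -> (2,1): occupied ('#') -> FAIL
  offset (0,1) -> (2,2): empty -> OK
  offset (1,1) -> (3,2): empty -> OK
  offset (1,2) -> (3,3): occupied ('#') -> FAIL
All cells valid: no

Answer: no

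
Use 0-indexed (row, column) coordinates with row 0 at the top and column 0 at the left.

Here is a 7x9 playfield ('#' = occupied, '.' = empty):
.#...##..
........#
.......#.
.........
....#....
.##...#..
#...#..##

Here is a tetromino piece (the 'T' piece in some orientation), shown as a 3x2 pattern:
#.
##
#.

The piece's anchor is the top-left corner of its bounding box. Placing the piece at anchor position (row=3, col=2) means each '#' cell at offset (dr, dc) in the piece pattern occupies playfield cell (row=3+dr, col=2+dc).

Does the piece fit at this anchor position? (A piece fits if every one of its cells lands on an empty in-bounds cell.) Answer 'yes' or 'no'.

Check each piece cell at anchor (3, 2):
  offset (0,0) -> (3,2): empty -> OK
  offset (1,0) -> (4,2): empty -> OK
  offset (1,1) -> (4,3): empty -> OK
  offset (2,0) -> (5,2): occupied ('#') -> FAIL
All cells valid: no

Answer: no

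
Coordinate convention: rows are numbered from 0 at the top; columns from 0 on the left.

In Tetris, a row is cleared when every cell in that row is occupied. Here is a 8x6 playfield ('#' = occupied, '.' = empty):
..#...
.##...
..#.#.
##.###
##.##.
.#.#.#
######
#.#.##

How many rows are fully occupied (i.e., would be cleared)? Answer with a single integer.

Check each row:
  row 0: 5 empty cells -> not full
  row 1: 4 empty cells -> not full
  row 2: 4 empty cells -> not full
  row 3: 1 empty cell -> not full
  row 4: 2 empty cells -> not full
  row 5: 3 empty cells -> not full
  row 6: 0 empty cells -> FULL (clear)
  row 7: 2 empty cells -> not full
Total rows cleared: 1

Answer: 1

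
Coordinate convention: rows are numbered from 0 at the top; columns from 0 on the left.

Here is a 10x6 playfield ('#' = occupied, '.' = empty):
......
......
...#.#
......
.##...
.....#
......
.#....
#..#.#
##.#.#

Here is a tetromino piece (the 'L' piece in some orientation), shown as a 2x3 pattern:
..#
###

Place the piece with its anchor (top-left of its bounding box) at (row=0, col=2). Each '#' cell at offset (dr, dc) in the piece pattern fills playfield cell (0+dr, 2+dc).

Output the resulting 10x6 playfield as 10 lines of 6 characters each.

Answer: ....#.
..###.
...#.#
......
.##...
.....#
......
.#....
#..#.#
##.#.#

Derivation:
Fill (0+0,2+2) = (0,4)
Fill (0+1,2+0) = (1,2)
Fill (0+1,2+1) = (1,3)
Fill (0+1,2+2) = (1,4)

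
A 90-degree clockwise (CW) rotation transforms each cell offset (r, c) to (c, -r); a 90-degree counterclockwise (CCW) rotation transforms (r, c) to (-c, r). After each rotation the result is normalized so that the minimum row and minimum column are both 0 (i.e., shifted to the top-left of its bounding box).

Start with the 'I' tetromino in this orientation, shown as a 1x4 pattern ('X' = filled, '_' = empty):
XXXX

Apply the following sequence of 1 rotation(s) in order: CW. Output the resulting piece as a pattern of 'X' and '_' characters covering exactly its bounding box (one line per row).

Start:
XXXX
After rotation 1 (CW):
X
X
X
X

Answer: X
X
X
X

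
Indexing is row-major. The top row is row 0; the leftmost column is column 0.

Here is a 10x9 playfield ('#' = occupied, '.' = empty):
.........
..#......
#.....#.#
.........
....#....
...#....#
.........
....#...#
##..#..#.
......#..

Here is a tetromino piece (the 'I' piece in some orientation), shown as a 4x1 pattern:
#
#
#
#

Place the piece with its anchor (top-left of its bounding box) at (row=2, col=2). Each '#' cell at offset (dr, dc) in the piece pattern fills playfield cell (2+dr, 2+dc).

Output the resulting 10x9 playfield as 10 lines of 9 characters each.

Answer: .........
..#......
#.#...#.#
..#......
..#.#....
..##....#
.........
....#...#
##..#..#.
......#..

Derivation:
Fill (2+0,2+0) = (2,2)
Fill (2+1,2+0) = (3,2)
Fill (2+2,2+0) = (4,2)
Fill (2+3,2+0) = (5,2)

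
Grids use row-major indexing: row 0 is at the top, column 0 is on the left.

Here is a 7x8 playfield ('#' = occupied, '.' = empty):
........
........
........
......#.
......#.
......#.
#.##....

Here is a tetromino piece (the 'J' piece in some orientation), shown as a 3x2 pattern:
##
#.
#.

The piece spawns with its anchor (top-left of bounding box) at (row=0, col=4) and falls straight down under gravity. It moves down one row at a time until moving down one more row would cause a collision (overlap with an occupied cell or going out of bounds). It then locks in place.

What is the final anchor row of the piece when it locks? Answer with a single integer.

Spawn at (row=0, col=4). Try each row:
  row 0: fits
  row 1: fits
  row 2: fits
  row 3: fits
  row 4: fits
  row 5: blocked -> lock at row 4

Answer: 4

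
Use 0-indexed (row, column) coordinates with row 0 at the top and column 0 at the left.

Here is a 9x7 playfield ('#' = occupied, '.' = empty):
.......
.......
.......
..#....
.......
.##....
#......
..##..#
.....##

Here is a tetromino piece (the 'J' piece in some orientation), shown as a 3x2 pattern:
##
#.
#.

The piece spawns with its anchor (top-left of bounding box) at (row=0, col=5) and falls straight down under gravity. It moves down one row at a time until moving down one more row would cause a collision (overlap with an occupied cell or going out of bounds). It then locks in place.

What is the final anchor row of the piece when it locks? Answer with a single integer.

Spawn at (row=0, col=5). Try each row:
  row 0: fits
  row 1: fits
  row 2: fits
  row 3: fits
  row 4: fits
  row 5: fits
  row 6: blocked -> lock at row 5

Answer: 5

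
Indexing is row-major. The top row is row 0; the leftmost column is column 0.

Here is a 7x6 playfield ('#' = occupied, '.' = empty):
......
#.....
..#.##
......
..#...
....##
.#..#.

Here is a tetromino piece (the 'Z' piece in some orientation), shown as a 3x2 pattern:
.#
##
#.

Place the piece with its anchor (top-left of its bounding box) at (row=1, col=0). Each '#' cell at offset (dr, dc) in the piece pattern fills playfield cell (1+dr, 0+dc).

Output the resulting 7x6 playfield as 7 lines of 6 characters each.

Fill (1+0,0+1) = (1,1)
Fill (1+1,0+0) = (2,0)
Fill (1+1,0+1) = (2,1)
Fill (1+2,0+0) = (3,0)

Answer: ......
##....
###.##
#.....
..#...
....##
.#..#.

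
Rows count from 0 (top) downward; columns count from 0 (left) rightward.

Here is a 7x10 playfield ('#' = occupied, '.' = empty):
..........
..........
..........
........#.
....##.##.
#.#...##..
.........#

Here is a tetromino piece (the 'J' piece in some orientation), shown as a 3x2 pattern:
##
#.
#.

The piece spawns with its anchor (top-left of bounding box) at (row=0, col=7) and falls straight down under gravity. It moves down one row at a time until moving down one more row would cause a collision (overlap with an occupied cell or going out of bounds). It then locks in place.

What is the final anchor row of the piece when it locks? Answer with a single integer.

Answer: 1

Derivation:
Spawn at (row=0, col=7). Try each row:
  row 0: fits
  row 1: fits
  row 2: blocked -> lock at row 1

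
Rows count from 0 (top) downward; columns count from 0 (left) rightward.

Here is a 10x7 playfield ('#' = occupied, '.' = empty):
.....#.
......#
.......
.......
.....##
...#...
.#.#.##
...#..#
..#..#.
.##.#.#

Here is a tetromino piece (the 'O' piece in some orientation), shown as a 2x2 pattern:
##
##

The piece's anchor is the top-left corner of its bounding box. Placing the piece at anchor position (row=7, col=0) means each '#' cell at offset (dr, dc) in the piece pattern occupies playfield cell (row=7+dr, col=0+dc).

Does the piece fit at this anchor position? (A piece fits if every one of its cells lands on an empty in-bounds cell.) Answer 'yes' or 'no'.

Check each piece cell at anchor (7, 0):
  offset (0,0) -> (7,0): empty -> OK
  offset (0,1) -> (7,1): empty -> OK
  offset (1,0) -> (8,0): empty -> OK
  offset (1,1) -> (8,1): empty -> OK
All cells valid: yes

Answer: yes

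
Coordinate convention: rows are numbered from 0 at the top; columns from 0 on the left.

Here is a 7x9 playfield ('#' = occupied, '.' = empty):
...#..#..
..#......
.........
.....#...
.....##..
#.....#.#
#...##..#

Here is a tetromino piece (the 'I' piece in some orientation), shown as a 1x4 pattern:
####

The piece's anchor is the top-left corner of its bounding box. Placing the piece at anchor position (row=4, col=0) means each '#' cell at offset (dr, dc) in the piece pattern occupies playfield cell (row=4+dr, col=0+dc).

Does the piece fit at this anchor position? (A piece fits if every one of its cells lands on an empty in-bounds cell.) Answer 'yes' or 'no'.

Check each piece cell at anchor (4, 0):
  offset (0,0) -> (4,0): empty -> OK
  offset (0,1) -> (4,1): empty -> OK
  offset (0,2) -> (4,2): empty -> OK
  offset (0,3) -> (4,3): empty -> OK
All cells valid: yes

Answer: yes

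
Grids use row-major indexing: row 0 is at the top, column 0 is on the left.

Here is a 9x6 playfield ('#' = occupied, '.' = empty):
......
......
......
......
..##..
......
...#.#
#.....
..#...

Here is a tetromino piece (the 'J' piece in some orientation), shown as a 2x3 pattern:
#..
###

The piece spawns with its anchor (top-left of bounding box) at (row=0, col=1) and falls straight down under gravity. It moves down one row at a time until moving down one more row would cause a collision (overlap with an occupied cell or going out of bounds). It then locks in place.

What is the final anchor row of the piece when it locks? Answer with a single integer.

Spawn at (row=0, col=1). Try each row:
  row 0: fits
  row 1: fits
  row 2: fits
  row 3: blocked -> lock at row 2

Answer: 2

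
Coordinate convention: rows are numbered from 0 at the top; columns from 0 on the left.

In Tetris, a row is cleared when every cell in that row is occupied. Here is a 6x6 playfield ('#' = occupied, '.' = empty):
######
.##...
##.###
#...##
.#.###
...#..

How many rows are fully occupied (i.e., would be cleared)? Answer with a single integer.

Check each row:
  row 0: 0 empty cells -> FULL (clear)
  row 1: 4 empty cells -> not full
  row 2: 1 empty cell -> not full
  row 3: 3 empty cells -> not full
  row 4: 2 empty cells -> not full
  row 5: 5 empty cells -> not full
Total rows cleared: 1

Answer: 1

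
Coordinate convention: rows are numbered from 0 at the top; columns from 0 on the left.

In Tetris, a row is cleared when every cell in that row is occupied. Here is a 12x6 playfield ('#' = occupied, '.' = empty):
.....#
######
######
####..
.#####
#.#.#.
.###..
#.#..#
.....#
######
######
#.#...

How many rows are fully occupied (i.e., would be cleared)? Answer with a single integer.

Check each row:
  row 0: 5 empty cells -> not full
  row 1: 0 empty cells -> FULL (clear)
  row 2: 0 empty cells -> FULL (clear)
  row 3: 2 empty cells -> not full
  row 4: 1 empty cell -> not full
  row 5: 3 empty cells -> not full
  row 6: 3 empty cells -> not full
  row 7: 3 empty cells -> not full
  row 8: 5 empty cells -> not full
  row 9: 0 empty cells -> FULL (clear)
  row 10: 0 empty cells -> FULL (clear)
  row 11: 4 empty cells -> not full
Total rows cleared: 4

Answer: 4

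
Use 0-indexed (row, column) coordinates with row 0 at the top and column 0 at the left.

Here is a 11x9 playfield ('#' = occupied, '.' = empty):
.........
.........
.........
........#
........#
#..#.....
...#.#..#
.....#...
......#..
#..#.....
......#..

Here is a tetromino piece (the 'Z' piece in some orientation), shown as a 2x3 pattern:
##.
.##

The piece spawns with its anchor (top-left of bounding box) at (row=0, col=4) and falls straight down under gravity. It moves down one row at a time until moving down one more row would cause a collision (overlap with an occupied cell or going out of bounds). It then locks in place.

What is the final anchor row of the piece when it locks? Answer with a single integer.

Answer: 4

Derivation:
Spawn at (row=0, col=4). Try each row:
  row 0: fits
  row 1: fits
  row 2: fits
  row 3: fits
  row 4: fits
  row 5: blocked -> lock at row 4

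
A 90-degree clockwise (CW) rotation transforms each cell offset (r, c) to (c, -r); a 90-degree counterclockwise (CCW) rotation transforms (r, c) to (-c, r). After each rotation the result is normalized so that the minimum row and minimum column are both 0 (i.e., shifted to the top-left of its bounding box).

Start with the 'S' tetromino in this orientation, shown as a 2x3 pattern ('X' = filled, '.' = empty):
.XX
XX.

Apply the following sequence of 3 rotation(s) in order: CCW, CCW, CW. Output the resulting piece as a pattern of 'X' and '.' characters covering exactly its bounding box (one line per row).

Start:
.XX
XX.
After rotation 1 (CCW):
X.
XX
.X
After rotation 2 (CCW):
.XX
XX.
After rotation 3 (CW):
X.
XX
.X

Answer: X.
XX
.X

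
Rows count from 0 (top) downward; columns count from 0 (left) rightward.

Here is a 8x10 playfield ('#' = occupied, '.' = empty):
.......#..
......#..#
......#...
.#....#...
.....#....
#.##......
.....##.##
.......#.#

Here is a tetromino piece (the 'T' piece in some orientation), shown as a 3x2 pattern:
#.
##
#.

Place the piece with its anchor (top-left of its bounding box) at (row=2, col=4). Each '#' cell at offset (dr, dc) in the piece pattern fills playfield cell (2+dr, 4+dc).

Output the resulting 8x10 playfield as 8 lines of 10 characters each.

Fill (2+0,4+0) = (2,4)
Fill (2+1,4+0) = (3,4)
Fill (2+1,4+1) = (3,5)
Fill (2+2,4+0) = (4,4)

Answer: .......#..
......#..#
....#.#...
.#..###...
....##....
#.##......
.....##.##
.......#.#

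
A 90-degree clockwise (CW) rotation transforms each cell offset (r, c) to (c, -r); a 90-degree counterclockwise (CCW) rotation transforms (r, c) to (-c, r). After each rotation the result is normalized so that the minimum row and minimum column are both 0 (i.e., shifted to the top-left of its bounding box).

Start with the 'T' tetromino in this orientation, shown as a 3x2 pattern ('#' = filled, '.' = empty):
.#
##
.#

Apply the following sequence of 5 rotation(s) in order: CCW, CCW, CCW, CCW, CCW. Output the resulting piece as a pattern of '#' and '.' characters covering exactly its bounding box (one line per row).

Answer: ###
.#.

Derivation:
Start:
.#
##
.#
After rotation 1 (CCW):
###
.#.
After rotation 2 (CCW):
#.
##
#.
After rotation 3 (CCW):
.#.
###
After rotation 4 (CCW):
.#
##
.#
After rotation 5 (CCW):
###
.#.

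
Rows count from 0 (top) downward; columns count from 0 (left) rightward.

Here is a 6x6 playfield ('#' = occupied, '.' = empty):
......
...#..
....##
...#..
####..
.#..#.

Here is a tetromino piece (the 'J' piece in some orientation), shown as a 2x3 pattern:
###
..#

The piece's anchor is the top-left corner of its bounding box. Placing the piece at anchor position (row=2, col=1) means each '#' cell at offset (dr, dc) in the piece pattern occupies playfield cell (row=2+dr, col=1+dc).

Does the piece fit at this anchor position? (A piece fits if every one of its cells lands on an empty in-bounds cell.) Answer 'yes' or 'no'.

Answer: no

Derivation:
Check each piece cell at anchor (2, 1):
  offset (0,0) -> (2,1): empty -> OK
  offset (0,1) -> (2,2): empty -> OK
  offset (0,2) -> (2,3): empty -> OK
  offset (1,2) -> (3,3): occupied ('#') -> FAIL
All cells valid: no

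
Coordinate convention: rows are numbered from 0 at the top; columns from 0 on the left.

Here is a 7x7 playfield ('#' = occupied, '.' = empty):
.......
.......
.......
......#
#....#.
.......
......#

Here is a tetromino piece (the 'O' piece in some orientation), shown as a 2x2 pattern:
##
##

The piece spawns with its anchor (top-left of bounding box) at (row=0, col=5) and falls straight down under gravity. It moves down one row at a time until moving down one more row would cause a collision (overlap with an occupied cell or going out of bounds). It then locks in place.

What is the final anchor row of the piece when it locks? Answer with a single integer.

Answer: 1

Derivation:
Spawn at (row=0, col=5). Try each row:
  row 0: fits
  row 1: fits
  row 2: blocked -> lock at row 1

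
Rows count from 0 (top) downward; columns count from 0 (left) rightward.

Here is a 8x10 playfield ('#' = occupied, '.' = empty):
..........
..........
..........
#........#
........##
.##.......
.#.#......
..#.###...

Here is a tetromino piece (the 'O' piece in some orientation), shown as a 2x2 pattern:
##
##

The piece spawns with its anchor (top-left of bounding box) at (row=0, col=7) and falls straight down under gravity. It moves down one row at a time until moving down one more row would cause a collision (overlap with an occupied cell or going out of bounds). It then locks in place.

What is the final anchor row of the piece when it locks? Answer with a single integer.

Spawn at (row=0, col=7). Try each row:
  row 0: fits
  row 1: fits
  row 2: fits
  row 3: blocked -> lock at row 2

Answer: 2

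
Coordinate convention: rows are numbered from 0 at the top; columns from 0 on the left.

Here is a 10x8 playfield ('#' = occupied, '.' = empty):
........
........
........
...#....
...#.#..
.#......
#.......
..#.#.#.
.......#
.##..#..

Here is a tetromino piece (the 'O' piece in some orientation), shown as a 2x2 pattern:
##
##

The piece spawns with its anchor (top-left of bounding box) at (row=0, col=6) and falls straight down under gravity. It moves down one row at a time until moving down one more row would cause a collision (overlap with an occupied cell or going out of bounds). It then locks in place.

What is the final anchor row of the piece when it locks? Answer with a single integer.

Answer: 5

Derivation:
Spawn at (row=0, col=6). Try each row:
  row 0: fits
  row 1: fits
  row 2: fits
  row 3: fits
  row 4: fits
  row 5: fits
  row 6: blocked -> lock at row 5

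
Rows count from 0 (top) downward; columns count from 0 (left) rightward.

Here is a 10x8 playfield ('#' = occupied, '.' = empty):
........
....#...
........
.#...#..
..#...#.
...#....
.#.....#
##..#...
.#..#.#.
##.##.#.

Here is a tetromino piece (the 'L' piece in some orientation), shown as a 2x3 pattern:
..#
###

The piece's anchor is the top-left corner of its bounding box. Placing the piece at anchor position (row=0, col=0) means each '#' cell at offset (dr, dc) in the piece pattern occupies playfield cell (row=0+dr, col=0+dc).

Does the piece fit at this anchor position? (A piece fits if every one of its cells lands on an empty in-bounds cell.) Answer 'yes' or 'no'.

Check each piece cell at anchor (0, 0):
  offset (0,2) -> (0,2): empty -> OK
  offset (1,0) -> (1,0): empty -> OK
  offset (1,1) -> (1,1): empty -> OK
  offset (1,2) -> (1,2): empty -> OK
All cells valid: yes

Answer: yes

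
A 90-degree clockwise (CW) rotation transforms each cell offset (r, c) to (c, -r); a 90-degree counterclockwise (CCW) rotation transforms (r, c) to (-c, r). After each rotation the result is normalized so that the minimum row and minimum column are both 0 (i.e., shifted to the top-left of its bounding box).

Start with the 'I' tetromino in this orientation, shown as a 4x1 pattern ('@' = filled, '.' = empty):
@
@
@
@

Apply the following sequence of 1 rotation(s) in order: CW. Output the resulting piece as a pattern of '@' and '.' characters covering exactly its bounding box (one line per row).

Start:
@
@
@
@
After rotation 1 (CW):
@@@@

Answer: @@@@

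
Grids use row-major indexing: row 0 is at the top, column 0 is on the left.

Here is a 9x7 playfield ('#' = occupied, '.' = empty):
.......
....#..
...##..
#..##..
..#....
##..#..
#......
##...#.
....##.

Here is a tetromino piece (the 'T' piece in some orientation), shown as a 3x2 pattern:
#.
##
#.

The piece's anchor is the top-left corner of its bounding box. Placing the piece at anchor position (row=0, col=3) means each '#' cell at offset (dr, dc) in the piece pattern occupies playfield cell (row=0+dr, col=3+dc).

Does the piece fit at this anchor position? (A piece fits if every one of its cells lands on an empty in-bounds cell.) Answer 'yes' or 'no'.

Answer: no

Derivation:
Check each piece cell at anchor (0, 3):
  offset (0,0) -> (0,3): empty -> OK
  offset (1,0) -> (1,3): empty -> OK
  offset (1,1) -> (1,4): occupied ('#') -> FAIL
  offset (2,0) -> (2,3): occupied ('#') -> FAIL
All cells valid: no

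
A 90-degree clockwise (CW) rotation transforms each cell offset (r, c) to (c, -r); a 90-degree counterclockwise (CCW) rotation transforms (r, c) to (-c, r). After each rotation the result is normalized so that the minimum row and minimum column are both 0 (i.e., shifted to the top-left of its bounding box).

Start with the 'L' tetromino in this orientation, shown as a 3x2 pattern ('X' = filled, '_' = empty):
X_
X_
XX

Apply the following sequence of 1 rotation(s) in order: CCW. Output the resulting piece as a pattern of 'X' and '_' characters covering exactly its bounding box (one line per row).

Start:
X_
X_
XX
After rotation 1 (CCW):
__X
XXX

Answer: __X
XXX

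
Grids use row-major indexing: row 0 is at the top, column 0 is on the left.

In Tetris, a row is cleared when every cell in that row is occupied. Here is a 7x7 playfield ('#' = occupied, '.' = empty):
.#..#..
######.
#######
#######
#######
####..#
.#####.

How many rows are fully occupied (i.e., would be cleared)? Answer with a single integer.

Check each row:
  row 0: 5 empty cells -> not full
  row 1: 1 empty cell -> not full
  row 2: 0 empty cells -> FULL (clear)
  row 3: 0 empty cells -> FULL (clear)
  row 4: 0 empty cells -> FULL (clear)
  row 5: 2 empty cells -> not full
  row 6: 2 empty cells -> not full
Total rows cleared: 3

Answer: 3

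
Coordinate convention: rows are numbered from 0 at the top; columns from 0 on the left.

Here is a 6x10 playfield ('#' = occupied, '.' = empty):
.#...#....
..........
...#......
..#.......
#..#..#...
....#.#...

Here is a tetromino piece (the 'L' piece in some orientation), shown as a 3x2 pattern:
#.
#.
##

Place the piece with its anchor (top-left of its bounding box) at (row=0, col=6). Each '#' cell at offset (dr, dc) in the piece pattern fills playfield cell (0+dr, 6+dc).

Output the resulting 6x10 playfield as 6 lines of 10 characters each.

Fill (0+0,6+0) = (0,6)
Fill (0+1,6+0) = (1,6)
Fill (0+2,6+0) = (2,6)
Fill (0+2,6+1) = (2,7)

Answer: .#...##...
......#...
...#..##..
..#.......
#..#..#...
....#.#...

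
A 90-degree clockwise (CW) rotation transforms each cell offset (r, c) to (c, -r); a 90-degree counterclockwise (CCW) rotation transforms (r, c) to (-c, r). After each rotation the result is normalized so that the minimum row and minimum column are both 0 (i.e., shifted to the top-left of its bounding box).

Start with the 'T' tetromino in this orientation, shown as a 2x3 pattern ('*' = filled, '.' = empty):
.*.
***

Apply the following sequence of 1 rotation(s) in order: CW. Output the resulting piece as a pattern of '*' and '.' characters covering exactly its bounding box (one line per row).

Answer: *.
**
*.

Derivation:
Start:
.*.
***
After rotation 1 (CW):
*.
**
*.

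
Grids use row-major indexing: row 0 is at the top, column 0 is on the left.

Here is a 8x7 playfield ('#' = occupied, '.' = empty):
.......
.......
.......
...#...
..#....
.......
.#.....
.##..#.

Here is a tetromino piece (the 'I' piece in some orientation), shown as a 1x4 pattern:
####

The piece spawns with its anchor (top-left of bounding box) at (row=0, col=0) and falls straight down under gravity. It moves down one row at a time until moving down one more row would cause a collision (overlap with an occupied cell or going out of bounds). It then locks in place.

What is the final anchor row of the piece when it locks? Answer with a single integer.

Answer: 2

Derivation:
Spawn at (row=0, col=0). Try each row:
  row 0: fits
  row 1: fits
  row 2: fits
  row 3: blocked -> lock at row 2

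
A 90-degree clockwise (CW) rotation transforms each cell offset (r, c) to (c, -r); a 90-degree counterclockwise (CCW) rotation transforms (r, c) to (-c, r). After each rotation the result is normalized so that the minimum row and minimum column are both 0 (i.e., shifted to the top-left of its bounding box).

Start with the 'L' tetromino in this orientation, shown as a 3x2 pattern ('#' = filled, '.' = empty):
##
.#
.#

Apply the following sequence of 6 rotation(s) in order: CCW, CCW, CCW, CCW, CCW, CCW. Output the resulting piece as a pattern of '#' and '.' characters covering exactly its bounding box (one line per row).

Start:
##
.#
.#
After rotation 1 (CCW):
###
#..
After rotation 2 (CCW):
#.
#.
##
After rotation 3 (CCW):
..#
###
After rotation 4 (CCW):
##
.#
.#
After rotation 5 (CCW):
###
#..
After rotation 6 (CCW):
#.
#.
##

Answer: #.
#.
##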